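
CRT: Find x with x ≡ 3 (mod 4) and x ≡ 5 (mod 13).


m₁ = 4, m₂ = 13, gcd = 1, so CRT applies. M = m₁·m₂ = 52
Let M₁ = M/m₁ = 13, M₂ = M/m₂ = 4
Find y₁ ≡ M₁⁻¹ (mod m₁): 13⁻¹ ≡ 1 (mod 4)
Find y₂ ≡ M₂⁻¹ (mod m₂): 4⁻¹ ≡ 10 (mod 13)
x = a₁·M₁·y₁ + a₂·M₂·y₂ = 3·13·1 + 5·4·10 = 239
Reduce mod 52: x ≡ 31
Check: 31 mod 4 = 3 ✓, 31 mod 13 = 5 ✓

x ≡ 31 (mod 52)


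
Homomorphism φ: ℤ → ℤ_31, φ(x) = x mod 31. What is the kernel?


Kernel = preimage of identity
ker(φ) = {x ∈ ℤ : x ≡ 0 (mod 31)} = 31ℤ = {0, ±31, ±62, ...}

ker(φ) = 31ℤ


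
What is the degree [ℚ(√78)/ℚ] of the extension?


√78 has minimal polynomial x² - 78 (irreducible over ℚ since 78 is squarefree)

[ℚ(√78)/ℚ] = 2


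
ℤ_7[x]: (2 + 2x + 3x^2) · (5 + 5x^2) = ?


Expand and collect like terms; reduce coefficients mod 7:
x^0: 2·5 = 10 ≡ 3 (mod 7)
x^1: 2·0 + 2·5 = 10 ≡ 3 (mod 7)
x^2: 2·5 + 2·0 + 3·5 = 25 ≡ 4 (mod 7)
x^3: 2·5 + 3·0 = 10 ≡ 3 (mod 7)
x^4: 3·5 = 15 ≡ 1 (mod 7)
Result: 3 + 3x + 4x^2 + 3x^3 + x^4

f · g = 3 + 3x + 4x^2 + 3x^3 + x^4


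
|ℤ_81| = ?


ℤ_n has n elements.

|ℤ_81| = 81


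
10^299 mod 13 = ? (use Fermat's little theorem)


Fermat's little theorem: if p is prime and gcd(a,p)=1, then a^(p-1) ≡ 1 (mod p)
p = 13 is prime, gcd(10,13) = 1
Reduce exponent: 299 mod 12 = 11
So 10^299 ≡ 10^11 (mod 13)
10^11 mod 13 = 4

10^299 ≡ 4 (mod 13)


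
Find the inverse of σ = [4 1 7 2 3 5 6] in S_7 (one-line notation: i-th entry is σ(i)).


To find σ⁻¹, swap domain and range:
σ(1) = 4 → σ⁻¹(4) = 1
σ(2) = 1 → σ⁻¹(1) = 2
σ(3) = 7 → σ⁻¹(7) = 3
σ(4) = 2 → σ⁻¹(2) = 4
σ(5) = 3 → σ⁻¹(3) = 5
σ(6) = 5 → σ⁻¹(5) = 6
σ(7) = 6 → σ⁻¹(6) = 7

σ⁻¹ = [2 4 5 1 6 7 3]


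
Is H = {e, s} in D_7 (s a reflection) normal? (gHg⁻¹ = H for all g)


H = {e, s} in D_7 (s a reflection)
r·s·r⁻¹ = sr⁻² ≠ s for n ≥ 3, so {e, s} is not closed under conjugation

No, not a normal subgroup


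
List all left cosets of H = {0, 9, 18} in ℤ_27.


H = {0, 9, 18}, |H| = 3
Number of cosets = |G|/|H| = 27/3 = 9
0 + H = {0, 9, 18}
1 + H = {1, 10, 19}
2 + H = {2, 11, 20}
3 + H = {3, 12, 21}
4 + H = {4, 13, 22}
5 + H = {5, 14, 23}
6 + H = {6, 15, 24}
7 + H = {7, 16, 25}
8 + H = {8, 17, 26}

Cosets: 0+H={0,9,18}; 1+H={1,10,19}; 2+H={2,11,20}; 3+H={3,12,21}; 4+H={4,13,22}; 5+H={5,14,23}; 6+H={6,15,24}; 7+H={7,16,25}; 8+H={8,17,26}


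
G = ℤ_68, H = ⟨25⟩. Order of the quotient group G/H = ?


|⟨25⟩| = n / gcd(25, 68) = 68 / 1 = 68
H is normal (ℤ_68 is abelian).
|G/H| = |G| / |H| = 68 / 68 = 1

|G/H| = 1


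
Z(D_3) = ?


Z(G) = {g ∈ G | gx = xg for all x ∈ G}
For odd n, Z(D_n) = {e}: no nontrivial rotation commutes with all reflections

Z(D_3) = {e}


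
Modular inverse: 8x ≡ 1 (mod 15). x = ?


Use the extended Euclidean algorithm to write 1 = 8·s + 15·t; then s mod 15 is the inverse.
Euclidean algorithm:
  8 = 0·15 + 8
  15 = 1·8 + 7
  8 = 1·7 + 1
  7 = 7·1 + 0
gcd(8,15) = 1
Back-substitution gives: 8·(2) + 15·(-1) = 1
So 8⁻¹ ≡ 2 ≡ 2 (mod 15)
Check: 8 × 2 = 16 ≡ 1 (mod 15) ✓

8⁻¹ ≡ 2 (mod 15)


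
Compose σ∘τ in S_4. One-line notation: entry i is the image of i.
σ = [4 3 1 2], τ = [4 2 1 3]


σ∘τ: apply τ first, then σ
1 →τ 4 →σ 2
2 →τ 2 →σ 3
3 →τ 1 →σ 4
4 →τ 3 →σ 1

σ∘τ = [2 3 4 1]


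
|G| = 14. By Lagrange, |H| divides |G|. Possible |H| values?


Lagrange's theorem: |H| divides |G|
|G| = 14
Divisors of 14: 1, 2, 7, 14

Possible subgroup orders: {1, 2, 7, 14}


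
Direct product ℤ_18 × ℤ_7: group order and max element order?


|ℤ_18 × ℤ_7| = 18 × 7 = 126
Max element order = lcm(18,7) = 126
Cyclic? Yes (gcd=1)

|ℤ_18×ℤ_7| = 126, max element order = 126


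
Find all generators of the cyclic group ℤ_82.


g generates ℤ_n iff gcd(g,n) = 1
Prime factors of 82: 2, 41
Generators are g ∈ {1,...,81} not divisible by any of these primes.
Generators: {1, 3, 5, 7, 9, 11, 13, 15, 17, 19, 21, 23, 25, 27, 29, 31, 33, 35, 37, 39, 43, 45, 47, 49, 51, 53, 55, 57, 59, 61, 63, 65, 67, 69, 71, 73, 75, 77, 79, 81}
Number of generators = φ(82) = 40

Generators of ℤ_82 = {1, 3, 5, 7, 9, 11, 13, 15, 17, 19, 21, 23, 25, 27, 29, 31, 33, 35, 37, 39, 43, 45, 47, 49, 51, 53, 55, 57, 59, 61, 63, 65, 67, 69, 71, 73, 75, 77, 79, 81}


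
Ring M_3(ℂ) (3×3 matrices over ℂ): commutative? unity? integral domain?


Matrix multiplication is non-commutative for n ≥ 2; the identity matrix I is the unity; singular matrices give zero divisors, so not an integral domain
Commutative: No
Integral domain: No
Has unity: Yes

M_3(ℂ) (3×3 matrices over ℂ): Commutative=No, Unity=Yes


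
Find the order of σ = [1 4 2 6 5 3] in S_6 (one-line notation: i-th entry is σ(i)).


Cycle decomposition: (2 4 6 3)
Cycle lengths: 4
Order = lcm(4) = 4

ord(σ) = 4


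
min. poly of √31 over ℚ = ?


√31 satisfies x² - 31 = 0, irreducible over ℚ since 31 is squarefree

Minimal polynomial: x² - 31


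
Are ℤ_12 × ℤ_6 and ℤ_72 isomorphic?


Comparing ℤ_12 × ℤ_6 and ℤ_72:
gcd(12,6) = 6 ≠ 1. Max element order in ℤ_12×ℤ_6 is lcm(12,6) = 12 < 72, so it has no element of order 72

No, ℤ_12 × ℤ_6 ≇ ℤ_72


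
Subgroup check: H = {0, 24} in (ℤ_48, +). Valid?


Subgroup test for H = {0, 24} in (ℤ_48, +):
(1) 0 ∈ H? Yes
(2) Closure: for all a,b ∈ H, (a+b) mod 48 ∈ H? Yes
(3) Inverses: for all a ∈ H, -a mod 48 ∈ H? Yes

Yes, H is a subgroup of ℤ_48


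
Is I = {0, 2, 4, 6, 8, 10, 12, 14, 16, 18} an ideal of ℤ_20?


Check ideal conditions for I = {0, 2, 4, 6, 8, 10, 12, 14, 16, 18} in ℤ_20:
(1) I is an additive subgroup? Yes
(2) For r ∈ ℤ_20 and a ∈ I: r·a ∈ I? Yes

Yes, I is an ideal of ℤ_20


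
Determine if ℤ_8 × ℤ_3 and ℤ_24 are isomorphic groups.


Comparing ℤ_8 × ℤ_3 and ℤ_24:
gcd(8,3) = 1, so ℤ_8 × ℤ_3 ≅ ℤ_24 (CRT)

Yes, ℤ_8 × ℤ_3 ≅ ℤ_24


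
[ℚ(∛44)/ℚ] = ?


∛44 has minimal polynomial x³ - 44 (irreducible over ℚ since 44 is not a perfect cube)

[ℚ(∛44)/ℚ] = 3


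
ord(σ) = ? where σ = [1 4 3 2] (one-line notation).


Cycle decomposition: (2 4)
Cycle lengths: 2
Order = lcm(2) = 2

ord(σ) = 2


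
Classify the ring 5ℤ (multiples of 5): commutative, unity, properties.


5ℤ is a commutative ring under +,× but has no multiplicative identity (1 ∉ 5ℤ); it has no zero divisors, but without unity it is not an integral domain
Commutative: Yes
Integral domain: No
Has unity: No

5ℤ (multiples of 5): Commutative=Yes, Unity=No


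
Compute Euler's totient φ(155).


Factor n: 155 = 5 × 31
φ(n) = n · ∏(1 - 1/p) over distinct primes p | n
φ(155) = 155 · (1 - 1/5) · (1 - 1/31) = 120

φ(155) = 120


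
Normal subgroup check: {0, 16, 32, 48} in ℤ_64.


H = {0, 16, 32, 48} in ℤ_64
ℤ_64 is abelian; every subgroup of an abelian group is normal

Yes, normal subgroup


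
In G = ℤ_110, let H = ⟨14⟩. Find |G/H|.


|⟨14⟩| = n / gcd(14, 110) = 110 / 2 = 55
H is normal (ℤ_110 is abelian).
|G/H| = |G| / |H| = 110 / 55 = 2

|G/H| = 2


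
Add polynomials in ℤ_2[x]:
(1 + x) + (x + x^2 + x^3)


Add coefficients mod 2:
x^0: 1 + 0 = 1 (mod 2)
x^1: 1 + 1 = 0 (mod 2)
x^2: 0 + 1 = 1 (mod 2)
x^3: 0 + 1 = 1 (mod 2)
Result: 1 + x^2 + x^3

f + g = 1 + x^2 + x^3


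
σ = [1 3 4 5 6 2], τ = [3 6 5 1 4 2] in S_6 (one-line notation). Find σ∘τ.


σ∘τ: apply τ first, then σ
1 →τ 3 →σ 4
2 →τ 6 →σ 2
3 →τ 5 →σ 6
4 →τ 1 →σ 1
5 →τ 4 →σ 5
6 →τ 2 →σ 3

σ∘τ = [4 2 6 1 5 3]


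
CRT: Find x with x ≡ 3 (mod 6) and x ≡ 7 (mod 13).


m₁ = 6, m₂ = 13, gcd = 1, so CRT applies. M = m₁·m₂ = 78
Let M₁ = M/m₁ = 13, M₂ = M/m₂ = 6
Find y₁ ≡ M₁⁻¹ (mod m₁): 13⁻¹ ≡ 1 (mod 6)
Find y₂ ≡ M₂⁻¹ (mod m₂): 6⁻¹ ≡ 11 (mod 13)
x = a₁·M₁·y₁ + a₂·M₂·y₂ = 3·13·1 + 7·6·11 = 501
Reduce mod 78: x ≡ 33
Check: 33 mod 6 = 3 ✓, 33 mod 13 = 7 ✓

x ≡ 33 (mod 78)


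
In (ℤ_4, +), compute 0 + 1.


Operation: addition mod 4
0 + 1 = (a + b) mod 4 with a = 0, b = 1

0 + 1 = 1


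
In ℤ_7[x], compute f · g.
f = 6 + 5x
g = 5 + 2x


Expand and collect like terms; reduce coefficients mod 7:
x^0: 6·5 = 30 ≡ 2 (mod 7)
x^1: 6·2 + 5·5 = 37 ≡ 2 (mod 7)
x^2: 5·2 = 10 ≡ 3 (mod 7)
Result: 2 + 2x + 3x^2

f · g = 2 + 2x + 3x^2


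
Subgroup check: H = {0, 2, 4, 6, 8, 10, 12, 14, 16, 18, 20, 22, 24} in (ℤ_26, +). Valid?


Subgroup test for H = {0, 2, 4, 6, 8, 10, 12, 14, 16, 18, 20, 22, 24} in (ℤ_26, +):
(1) 0 ∈ H? Yes
(2) Closure: for all a,b ∈ H, (a+b) mod 26 ∈ H? Yes
(3) Inverses: for all a ∈ H, -a mod 26 ∈ H? Yes

Yes, H is a subgroup of ℤ_26


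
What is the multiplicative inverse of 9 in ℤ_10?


Use the extended Euclidean algorithm to write 1 = 9·s + 10·t; then s mod 10 is the inverse.
Euclidean algorithm:
  9 = 0·10 + 9
  10 = 1·9 + 1
  9 = 9·1 + 0
gcd(9,10) = 1
Back-substitution gives: 9·(-1) + 10·(1) = 1
So 9⁻¹ ≡ -1 ≡ 9 (mod 10)
Check: 9 × 9 = 81 ≡ 1 (mod 10) ✓

9⁻¹ ≡ 9 (mod 10)


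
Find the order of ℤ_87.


ℤ_n has n elements.

|ℤ_87| = 87


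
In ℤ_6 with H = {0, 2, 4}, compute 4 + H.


4 + H = {4 + h (mod 6) : h ∈ H}
4+0=4, 4+2=0, 4+4=2
4 + H = {0, 2, 4} = 0 + H

4 + H = {0, 2, 4}


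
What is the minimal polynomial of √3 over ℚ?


√3 satisfies x² - 3 = 0, irreducible over ℚ since 3 is squarefree

Minimal polynomial: x² - 3


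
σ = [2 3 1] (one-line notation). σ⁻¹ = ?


To find σ⁻¹, swap domain and range:
σ(1) = 2 → σ⁻¹(2) = 1
σ(2) = 3 → σ⁻¹(3) = 2
σ(3) = 1 → σ⁻¹(1) = 3

σ⁻¹ = [3 1 2]


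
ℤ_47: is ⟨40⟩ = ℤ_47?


g generates ℤ_n iff gcd(g, n) = 1
gcd(40, 47) = 1
Since gcd = 1, 40 is a generator.

Yes, 40 generates ℤ_47


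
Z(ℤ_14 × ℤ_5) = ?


Z(G) = {g ∈ G | gx = xg for all x ∈ G}
Direct product of abelian groups is abelian, so Z(G) = G

Z(ℤ_14 × ℤ_5) = ℤ_14 × ℤ_5


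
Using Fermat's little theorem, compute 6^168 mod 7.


Fermat's little theorem: if p is prime and gcd(a,p)=1, then a^(p-1) ≡ 1 (mod p)
p = 7 is prime, gcd(6,7) = 1
Reduce exponent: 168 mod 6 = 0
So 6^168 ≡ 6^0 (mod 7)
6^0 = 1

6^168 ≡ 1 (mod 7)


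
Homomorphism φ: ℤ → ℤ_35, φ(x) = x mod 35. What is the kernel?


Kernel = preimage of identity
ker(φ) = {x ∈ ℤ : x ≡ 0 (mod 35)} = 35ℤ = {0, ±35, ±70, ...}

ker(φ) = 35ℤ


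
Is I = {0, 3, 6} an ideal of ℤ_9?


Check ideal conditions for I = {0, 3, 6} in ℤ_9:
(1) I is an additive subgroup? Yes
(2) For r ∈ ℤ_9 and a ∈ I: r·a ∈ I? Yes

Yes, I is an ideal of ℤ_9


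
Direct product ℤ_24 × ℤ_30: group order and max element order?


|ℤ_24 × ℤ_30| = 24 × 30 = 720
Max element order = lcm(24,30) = 120
Cyclic? No (gcd=6)

|ℤ_24×ℤ_30| = 720, max element order = 120


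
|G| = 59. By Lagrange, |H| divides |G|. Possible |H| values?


Lagrange's theorem: |H| divides |G|
|G| = 59
Divisors of 59: 1, 59

Possible subgroup orders: {1, 59}


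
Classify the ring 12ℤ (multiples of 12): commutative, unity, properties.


12ℤ is a commutative ring under +,× but has no multiplicative identity (1 ∉ 12ℤ); it has no zero divisors, but without unity it is not an integral domain
Commutative: Yes
Integral domain: No
Has unity: No

12ℤ (multiples of 12): Commutative=Yes, Unity=No


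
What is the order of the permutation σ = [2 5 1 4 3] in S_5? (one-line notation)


Cycle decomposition: (1 2 5 3)
Cycle lengths: 4
Order = lcm(4) = 4

ord(σ) = 4


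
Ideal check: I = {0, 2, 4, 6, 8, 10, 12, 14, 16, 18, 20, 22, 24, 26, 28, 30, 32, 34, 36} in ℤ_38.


Check ideal conditions for I = {0, 2, 4, 6, 8, 10, 12, 14, 16, 18, 20, 22, 24, 26, 28, 30, 32, 34, 36} in ℤ_38:
(1) I is an additive subgroup? Yes
(2) For r ∈ ℤ_38 and a ∈ I: r·a ∈ I? Yes

Yes, I is an ideal of ℤ_38


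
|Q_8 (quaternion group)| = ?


Q_8 = {±1, ±i, ±j, ±k}
|Q_8| = 8

|Q_8 (quaternion group)| = 8


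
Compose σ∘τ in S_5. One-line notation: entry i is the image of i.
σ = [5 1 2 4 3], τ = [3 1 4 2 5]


σ∘τ: apply τ first, then σ
1 →τ 3 →σ 2
2 →τ 1 →σ 5
3 →τ 4 →σ 4
4 →τ 2 →σ 1
5 →τ 5 →σ 3

σ∘τ = [2 5 4 1 3]


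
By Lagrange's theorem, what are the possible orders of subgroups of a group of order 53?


Lagrange's theorem: |H| divides |G|
|G| = 53
Divisors of 53: 1, 53

Possible subgroup orders: {1, 53}


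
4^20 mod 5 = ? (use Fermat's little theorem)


Fermat's little theorem: if p is prime and gcd(a,p)=1, then a^(p-1) ≡ 1 (mod p)
p = 5 is prime, gcd(4,5) = 1
Reduce exponent: 20 mod 4 = 0
So 4^20 ≡ 4^0 (mod 5)
4^0 = 1

4^20 ≡ 1 (mod 5)


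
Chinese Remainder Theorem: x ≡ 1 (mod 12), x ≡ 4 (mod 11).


m₁ = 12, m₂ = 11, gcd = 1, so CRT applies. M = m₁·m₂ = 132
Let M₁ = M/m₁ = 11, M₂ = M/m₂ = 12
Find y₁ ≡ M₁⁻¹ (mod m₁): 11⁻¹ ≡ 11 (mod 12)
Find y₂ ≡ M₂⁻¹ (mod m₂): 12⁻¹ ≡ 1 (mod 11)
x = a₁·M₁·y₁ + a₂·M₂·y₂ = 1·11·11 + 4·12·1 = 169
Reduce mod 132: x ≡ 37
Check: 37 mod 12 = 1 ✓, 37 mod 11 = 4 ✓

x ≡ 37 (mod 132)


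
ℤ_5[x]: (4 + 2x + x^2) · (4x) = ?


Expand and collect like terms; reduce coefficients mod 5:
x^0: 4·0 = 0 ≡ 0 (mod 5)
x^1: 4·4 + 2·0 = 16 ≡ 1 (mod 5)
x^2: 2·4 + 1·0 = 8 ≡ 3 (mod 5)
x^3: 1·4 = 4 ≡ 4 (mod 5)
Result: x + 3x^2 + 4x^3

f · g = x + 3x^2 + 4x^3


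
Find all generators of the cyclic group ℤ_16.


g generates ℤ_n iff gcd(g,n) = 1
Checking each g ∈ {1,...,15}:
gcd(1,16) = 1
gcd(2,16) = 2
gcd(3,16) = 1
gcd(4,16) = 4
gcd(5,16) = 1
gcd(6,16) = 2
gcd(7,16) = 1
gcd(8,16) = 8
gcd(9,16) = 1
gcd(10,16) = 2
gcd(11,16) = 1
gcd(12,16) = 4
gcd(13,16) = 1
gcd(14,16) = 2
gcd(15,16) = 1
Generators: {1, 3, 5, 7, 9, 11, 13, 15}
Number of generators = φ(16) = 8

Generators of ℤ_16 = {1, 3, 5, 7, 9, 11, 13, 15}


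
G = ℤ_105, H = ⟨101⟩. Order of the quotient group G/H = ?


|⟨101⟩| = n / gcd(101, 105) = 105 / 1 = 105
H is normal (ℤ_105 is abelian).
|G/H| = |G| / |H| = 105 / 105 = 1

|G/H| = 1


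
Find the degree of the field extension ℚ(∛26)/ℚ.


∛26 has minimal polynomial x³ - 26 (irreducible over ℚ since 26 is not a perfect cube)

[ℚ(∛26)/ℚ] = 3


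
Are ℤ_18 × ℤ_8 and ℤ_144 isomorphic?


Comparing ℤ_18 × ℤ_8 and ℤ_144:
gcd(18,8) = 2 ≠ 1. Max element order in ℤ_18×ℤ_8 is lcm(18,8) = 72 < 144, so it has no element of order 144

No, ℤ_18 × ℤ_8 ≇ ℤ_144


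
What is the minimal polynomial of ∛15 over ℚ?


∛15 satisfies x³ - 15 = 0, irreducible over ℚ (no rational root; 15 is not a perfect cube)

Minimal polynomial: x³ - 15


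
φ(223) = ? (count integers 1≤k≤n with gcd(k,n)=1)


Factor n: 223 = 223
φ(n) = n · ∏(1 - 1/p) over distinct primes p | n
φ(223) = 223 · (1 - 1/223) = 222

φ(223) = 222


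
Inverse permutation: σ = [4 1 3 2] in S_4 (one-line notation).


To find σ⁻¹, swap domain and range:
σ(1) = 4 → σ⁻¹(4) = 1
σ(2) = 1 → σ⁻¹(1) = 2
σ(3) = 3 → σ⁻¹(3) = 3
σ(4) = 2 → σ⁻¹(2) = 4

σ⁻¹ = [2 4 3 1]


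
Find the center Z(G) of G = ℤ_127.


Z(G) = {g ∈ G | gx = xg for all x ∈ G}
ℤ_127 is abelian, so Z(G) = G

Z(ℤ_127) = ℤ_127


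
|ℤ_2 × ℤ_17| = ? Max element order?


|ℤ_2 × ℤ_17| = 2 × 17 = 34
Max element order = lcm(2,17) = 34
Cyclic? Yes (gcd=1)

|ℤ_2×ℤ_17| = 34, max element order = 34


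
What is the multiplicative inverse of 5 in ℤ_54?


Use the extended Euclidean algorithm to write 1 = 5·s + 54·t; then s mod 54 is the inverse.
Euclidean algorithm:
  5 = 0·54 + 5
  54 = 10·5 + 4
  5 = 1·4 + 1
  4 = 4·1 + 0
gcd(5,54) = 1
Back-substitution gives: 5·(11) + 54·(-1) = 1
So 5⁻¹ ≡ 11 ≡ 11 (mod 54)
Check: 5 × 11 = 55 ≡ 1 (mod 54) ✓

5⁻¹ ≡ 11 (mod 54)


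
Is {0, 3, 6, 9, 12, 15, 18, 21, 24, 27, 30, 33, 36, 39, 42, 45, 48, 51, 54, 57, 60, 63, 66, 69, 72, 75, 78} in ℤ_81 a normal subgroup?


H = {0, 3, 6, 9, 12, 15, 18, 21, 24, 27, 30, 33, 36, 39, 42, 45, 48, 51, 54, 57, 60, 63, 66, 69, 72, 75, 78} in ℤ_81
ℤ_81 is abelian; every subgroup of an abelian group is normal

Yes, normal subgroup


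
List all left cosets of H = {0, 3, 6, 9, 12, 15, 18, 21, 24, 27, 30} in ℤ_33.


H = {0, 3, 6, 9, 12, 15, 18, 21, 24, 27, 30}, |H| = 11
Number of cosets = |G|/|H| = 33/11 = 3
0 + H = {0, 3, 6, 9, 12, 15, 18, 21, 24, 27, 30}
1 + H = {1, 4, 7, 10, 13, 16, 19, 22, 25, 28, 31}
2 + H = {2, 5, 8, 11, 14, 17, 20, 23, 26, 29, 32}

Cosets: 0+H={0,3,6,9,12,15,18,21,24,27,30}; 1+H={1,4,7,10,13,16,19,22,25,28,31}; 2+H={2,5,8,11,14,17,20,23,26,29,32}


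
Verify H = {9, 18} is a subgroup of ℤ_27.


Subgroup test for H = {9, 18} in (ℤ_27, +):
(1) 0 ∈ H? No
(2) Closure: for all a,b ∈ H, (a+b) mod 27 ∈ H? No  [counterexample: 9 + 18 = 0 ∉ H]
(3) Inverses: for all a ∈ H, -a mod 27 ∈ H? Yes

No, H is not a subgroup of ℤ_27


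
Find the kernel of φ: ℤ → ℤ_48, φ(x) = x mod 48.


Kernel = preimage of identity
ker(φ) = {x ∈ ℤ : x ≡ 0 (mod 48)} = 48ℤ = {0, ±48, ±96, ...}

ker(φ) = 48ℤ


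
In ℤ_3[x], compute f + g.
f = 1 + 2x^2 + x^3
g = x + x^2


Add coefficients mod 3:
x^0: 1 + 0 = 1 (mod 3)
x^1: 0 + 1 = 1 (mod 3)
x^2: 2 + 1 = 0 (mod 3)
x^3: 1 + 0 = 1 (mod 3)
Result: 1 + x + x^3

f + g = 1 + x + x^3


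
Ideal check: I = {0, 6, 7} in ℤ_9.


Check ideal conditions for I = {0, 6, 7} in ℤ_9:
(1) I is an additive subgroup? No
(2) For r ∈ ℤ_9 and a ∈ I: r·a ∈ I? No  [counterexample: r=2, a=6, r·a mod 9 = 3 ∉ I]

No, I is not an ideal of ℤ_9


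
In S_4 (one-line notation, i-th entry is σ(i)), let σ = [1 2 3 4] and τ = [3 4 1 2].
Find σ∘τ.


σ∘τ: apply τ first, then σ
1 →τ 3 →σ 3
2 →τ 4 →σ 4
3 →τ 1 →σ 1
4 →τ 2 →σ 2

σ∘τ = [3 4 1 2]


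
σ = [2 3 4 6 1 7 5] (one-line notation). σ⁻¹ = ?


To find σ⁻¹, swap domain and range:
σ(1) = 2 → σ⁻¹(2) = 1
σ(2) = 3 → σ⁻¹(3) = 2
σ(3) = 4 → σ⁻¹(4) = 3
σ(4) = 6 → σ⁻¹(6) = 4
σ(5) = 1 → σ⁻¹(1) = 5
σ(6) = 7 → σ⁻¹(7) = 6
σ(7) = 5 → σ⁻¹(5) = 7

σ⁻¹ = [5 1 2 3 7 4 6]


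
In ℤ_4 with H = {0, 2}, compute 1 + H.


1 + H = {1 + h (mod 4) : h ∈ H}
1+0=1, 1+2=3

1 + H = {1, 3}


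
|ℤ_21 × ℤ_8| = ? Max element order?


|ℤ_21 × ℤ_8| = 21 × 8 = 168
Max element order = lcm(21,8) = 168
Cyclic? Yes (gcd=1)

|ℤ_21×ℤ_8| = 168, max element order = 168


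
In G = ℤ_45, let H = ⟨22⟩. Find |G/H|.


|⟨22⟩| = n / gcd(22, 45) = 45 / 1 = 45
H is normal (ℤ_45 is abelian).
|G/H| = |G| / |H| = 45 / 45 = 1

|G/H| = 1


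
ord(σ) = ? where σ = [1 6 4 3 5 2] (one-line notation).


Cycle decomposition: (2 6) (3 4)
Cycle lengths: 2, 2
Order = lcm(2, 2) = 2

ord(σ) = 2


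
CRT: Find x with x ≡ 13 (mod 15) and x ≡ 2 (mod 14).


m₁ = 15, m₂ = 14, gcd = 1, so CRT applies. M = m₁·m₂ = 210
Let M₁ = M/m₁ = 14, M₂ = M/m₂ = 15
Find y₁ ≡ M₁⁻¹ (mod m₁): 14⁻¹ ≡ 14 (mod 15)
Find y₂ ≡ M₂⁻¹ (mod m₂): 15⁻¹ ≡ 1 (mod 14)
x = a₁·M₁·y₁ + a₂·M₂·y₂ = 13·14·14 + 2·15·1 = 2578
Reduce mod 210: x ≡ 58
Check: 58 mod 15 = 13 ✓, 58 mod 14 = 2 ✓

x ≡ 58 (mod 210)


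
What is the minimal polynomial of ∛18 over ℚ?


∛18 satisfies x³ - 18 = 0, irreducible over ℚ (no rational root; 18 is not a perfect cube)

Minimal polynomial: x³ - 18


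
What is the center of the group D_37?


Z(G) = {g ∈ G | gx = xg for all x ∈ G}
For odd n, Z(D_n) = {e}: no nontrivial rotation commutes with all reflections

Z(D_37) = {e}


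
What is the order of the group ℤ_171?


ℤ_n has n elements.

|ℤ_171| = 171


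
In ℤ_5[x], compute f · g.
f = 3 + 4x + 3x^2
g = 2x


Expand and collect like terms; reduce coefficients mod 5:
x^0: 3·0 = 0 ≡ 0 (mod 5)
x^1: 3·2 + 4·0 = 6 ≡ 1 (mod 5)
x^2: 4·2 + 3·0 = 8 ≡ 3 (mod 5)
x^3: 3·2 = 6 ≡ 1 (mod 5)
Result: x + 3x^2 + x^3

f · g = x + 3x^2 + x^3


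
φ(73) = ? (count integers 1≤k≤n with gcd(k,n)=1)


Factor n: 73 = 73
φ(n) = n · ∏(1 - 1/p) over distinct primes p | n
φ(73) = 73 · (1 - 1/73) = 72

φ(73) = 72


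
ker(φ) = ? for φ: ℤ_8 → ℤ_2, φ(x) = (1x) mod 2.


Kernel = preimage of identity
ker(φ) = {x ∈ ℤ_8 : 1x ≡ 0 (mod 2)}. Since 2 | 8, φ is well-defined. The kernel is the cyclic subgroup ⟨2⟩ of ℤ_8 (order 4), i.e. {0, 2, 4, 6}

ker(φ) = {0, 2, 4, 6}


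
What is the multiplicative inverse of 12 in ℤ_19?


Use the extended Euclidean algorithm to write 1 = 12·s + 19·t; then s mod 19 is the inverse.
Euclidean algorithm:
  12 = 0·19 + 12
  19 = 1·12 + 7
  12 = 1·7 + 5
  7 = 1·5 + 2
  5 = 2·2 + 1
  2 = 2·1 + 0
gcd(12,19) = 1
Back-substitution gives: 12·(8) + 19·(-5) = 1
So 12⁻¹ ≡ 8 ≡ 8 (mod 19)
Check: 12 × 8 = 96 ≡ 1 (mod 19) ✓

12⁻¹ ≡ 8 (mod 19)


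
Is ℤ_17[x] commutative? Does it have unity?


ℤ_17 is a field (n prime), so ℤ_17[x] is a commutative integral domain with unity
Commutative: Yes
Integral domain: Yes
Has unity: Yes

ℤ_17[x]: Commutative=Yes, Unity=Yes


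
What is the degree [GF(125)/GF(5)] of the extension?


GF(125) = GF(5^3), so the extension degree is 3

[GF(125)/GF(5)] = 3


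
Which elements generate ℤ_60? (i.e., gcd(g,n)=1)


g generates ℤ_n iff gcd(g,n) = 1
Prime factors of 60: 2, 3, 5
Generators are g ∈ {1,...,59} not divisible by any of these primes.
Generators: {1, 7, 11, 13, 17, 19, 23, 29, 31, 37, 41, 43, 47, 49, 53, 59}
Number of generators = φ(60) = 16

Generators of ℤ_60 = {1, 7, 11, 13, 17, 19, 23, 29, 31, 37, 41, 43, 47, 49, 53, 59}


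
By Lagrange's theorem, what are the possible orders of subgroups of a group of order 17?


Lagrange's theorem: |H| divides |G|
|G| = 17
Divisors of 17: 1, 17

Possible subgroup orders: {1, 17}


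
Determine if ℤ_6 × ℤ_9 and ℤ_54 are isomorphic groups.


Comparing ℤ_6 × ℤ_9 and ℤ_54:
gcd(6,9) = 3 ≠ 1. Max element order in ℤ_6×ℤ_9 is lcm(6,9) = 18 < 54, so it has no element of order 54

No, ℤ_6 × ℤ_9 ≇ ℤ_54


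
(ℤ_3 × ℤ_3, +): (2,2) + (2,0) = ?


Operation: componentwise addition mod (3, 3)
(2,2) + (2,0) = ((a₁+b₁) mod 3, (a₂+b₂) mod 3) with a = (2,2), b = (2,0)

(2,2) + (2,0) = (1,2)


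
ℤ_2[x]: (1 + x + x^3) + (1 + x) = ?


Add coefficients mod 2:
x^0: 1 + 1 = 0 (mod 2)
x^1: 1 + 1 = 0 (mod 2)
x^2: 0 + 0 = 0 (mod 2)
x^3: 1 + 0 = 1 (mod 2)
Result: x^3

f + g = x^3


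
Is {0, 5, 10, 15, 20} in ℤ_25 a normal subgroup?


H = {0, 5, 10, 15, 20} in ℤ_25
ℤ_25 is abelian; every subgroup of an abelian group is normal

Yes, normal subgroup


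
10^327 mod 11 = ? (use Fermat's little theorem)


Fermat's little theorem: if p is prime and gcd(a,p)=1, then a^(p-1) ≡ 1 (mod p)
p = 11 is prime, gcd(10,11) = 1
Reduce exponent: 327 mod 10 = 7
So 10^327 ≡ 10^7 (mod 11)
10^7 mod 11 = 10

10^327 ≡ 10 (mod 11)


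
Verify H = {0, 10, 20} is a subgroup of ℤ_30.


Subgroup test for H = {0, 10, 20} in (ℤ_30, +):
(1) 0 ∈ H? Yes
(2) Closure: for all a,b ∈ H, (a+b) mod 30 ∈ H? Yes
(3) Inverses: for all a ∈ H, -a mod 30 ∈ H? Yes

Yes, H is a subgroup of ℤ_30


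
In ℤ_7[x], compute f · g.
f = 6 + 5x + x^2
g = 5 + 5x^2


Expand and collect like terms; reduce coefficients mod 7:
x^0: 6·5 = 30 ≡ 2 (mod 7)
x^1: 6·0 + 5·5 = 25 ≡ 4 (mod 7)
x^2: 6·5 + 5·0 + 1·5 = 35 ≡ 0 (mod 7)
x^3: 5·5 + 1·0 = 25 ≡ 4 (mod 7)
x^4: 1·5 = 5 ≡ 5 (mod 7)
Result: 2 + 4x + 4x^3 + 5x^4

f · g = 2 + 4x + 4x^3 + 5x^4


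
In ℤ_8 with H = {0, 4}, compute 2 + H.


2 + H = {2 + h (mod 8) : h ∈ H}
2+0=2, 2+4=6

2 + H = {2, 6}


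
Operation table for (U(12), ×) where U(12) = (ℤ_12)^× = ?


Elements: {1, 5, 7, 11}
Operation: multiplication mod 12
Entry (a, b) = (a × b) mod 12

Cayley table:
   |  1 |  5 |  7 | 11
 1 |  1 |  5 |  7 | 11
 5 |  5 |  1 | 11 |  7
 7 |  7 | 11 |  1 |  5
11 | 11 |  7 |  5 |  1


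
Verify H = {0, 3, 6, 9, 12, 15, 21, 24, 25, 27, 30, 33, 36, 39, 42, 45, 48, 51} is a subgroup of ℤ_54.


Subgroup test for H = {0, 3, 6, 9, 12, 15, 21, 24, 25, 27, 30, 33, 36, 39, 42, 45, 48, 51} in (ℤ_54, +):
(1) 0 ∈ H? Yes
(2) Closure: for all a,b ∈ H, (a+b) mod 54 ∈ H? No  [counterexample: 3 + 15 = 18 ∉ H]
(3) Inverses: for all a ∈ H, -a mod 54 ∈ H? No

No, H is not a subgroup of ℤ_54


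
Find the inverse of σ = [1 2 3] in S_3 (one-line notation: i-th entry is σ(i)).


To find σ⁻¹, swap domain and range:
σ(1) = 1 → σ⁻¹(1) = 1
σ(2) = 2 → σ⁻¹(2) = 2
σ(3) = 3 → σ⁻¹(3) = 3

σ⁻¹ = [1 2 3]


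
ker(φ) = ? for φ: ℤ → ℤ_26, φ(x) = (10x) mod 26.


Kernel = preimage of identity
ker(φ) = {x ∈ ℤ : 10x ≡ 0 (mod 26)}. gcd(10,26) = 2, so 10x ≡ 0 (mod 26) ⟺ x ≡ 0 (mod 26/2 = 13). Hence ker(φ) = 13ℤ

ker(φ) = 13ℤ


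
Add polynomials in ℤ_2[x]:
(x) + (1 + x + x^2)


Add coefficients mod 2:
x^0: 0 + 1 = 1 (mod 2)
x^1: 1 + 1 = 0 (mod 2)
x^2: 0 + 1 = 1 (mod 2)
Result: 1 + x^2

f + g = 1 + x^2


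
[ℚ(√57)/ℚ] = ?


√57 has minimal polynomial x² - 57 (irreducible over ℚ since 57 is squarefree)

[ℚ(√57)/ℚ] = 2


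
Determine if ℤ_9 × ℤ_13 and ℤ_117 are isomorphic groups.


Comparing ℤ_9 × ℤ_13 and ℤ_117:
gcd(9,13) = 1, so ℤ_9 × ℤ_13 ≅ ℤ_117 (CRT)

Yes, ℤ_9 × ℤ_13 ≅ ℤ_117


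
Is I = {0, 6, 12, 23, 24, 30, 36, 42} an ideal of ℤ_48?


Check ideal conditions for I = {0, 6, 12, 23, 24, 30, 36, 42} in ℤ_48:
(1) I is an additive subgroup? No
(2) For r ∈ ℤ_48 and a ∈ I: r·a ∈ I? No  [counterexample: r=2, a=23, r·a mod 48 = 46 ∉ I]

No, I is not an ideal of ℤ_48


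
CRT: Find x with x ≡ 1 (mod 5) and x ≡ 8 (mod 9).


m₁ = 5, m₂ = 9, gcd = 1, so CRT applies. M = m₁·m₂ = 45
Let M₁ = M/m₁ = 9, M₂ = M/m₂ = 5
Find y₁ ≡ M₁⁻¹ (mod m₁): 9⁻¹ ≡ 4 (mod 5)
Find y₂ ≡ M₂⁻¹ (mod m₂): 5⁻¹ ≡ 2 (mod 9)
x = a₁·M₁·y₁ + a₂·M₂·y₂ = 1·9·4 + 8·5·2 = 116
Reduce mod 45: x ≡ 26
Check: 26 mod 5 = 1 ✓, 26 mod 9 = 8 ✓

x ≡ 26 (mod 45)


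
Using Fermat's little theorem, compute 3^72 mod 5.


Fermat's little theorem: if p is prime and gcd(a,p)=1, then a^(p-1) ≡ 1 (mod p)
p = 5 is prime, gcd(3,5) = 1
Reduce exponent: 72 mod 4 = 0
So 3^72 ≡ 3^0 (mod 5)
3^0 = 1

3^72 ≡ 1 (mod 5)


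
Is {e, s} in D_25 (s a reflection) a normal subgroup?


H = {e, s} in D_25 (s a reflection)
r·s·r⁻¹ = sr⁻² ≠ s for n ≥ 3, so {e, s} is not closed under conjugation

No, not a normal subgroup


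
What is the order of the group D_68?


|D_n| = 2n (n rotations and n reflections)
|D_68| = 2×68 = 136

|D_68| = 136


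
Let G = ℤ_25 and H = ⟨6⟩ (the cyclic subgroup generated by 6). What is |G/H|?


|⟨6⟩| = n / gcd(6, 25) = 25 / 1 = 25
H is normal (ℤ_25 is abelian).
|G/H| = |G| / |H| = 25 / 25 = 1

|G/H| = 1


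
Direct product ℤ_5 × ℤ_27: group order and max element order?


|ℤ_5 × ℤ_27| = 5 × 27 = 135
Max element order = lcm(5,27) = 135
Cyclic? Yes (gcd=1)

|ℤ_5×ℤ_27| = 135, max element order = 135


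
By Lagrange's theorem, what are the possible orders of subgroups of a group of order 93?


Lagrange's theorem: |H| divides |G|
|G| = 93
Divisors of 93: 1, 3, 31, 93

Possible subgroup orders: {1, 3, 31, 93}


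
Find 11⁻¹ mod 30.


Use the extended Euclidean algorithm to write 1 = 11·s + 30·t; then s mod 30 is the inverse.
Euclidean algorithm:
  11 = 0·30 + 11
  30 = 2·11 + 8
  11 = 1·8 + 3
  8 = 2·3 + 2
  3 = 1·2 + 1
  2 = 2·1 + 0
gcd(11,30) = 1
Back-substitution gives: 11·(11) + 30·(-4) = 1
So 11⁻¹ ≡ 11 ≡ 11 (mod 30)
Check: 11 × 11 = 121 ≡ 1 (mod 30) ✓

11⁻¹ ≡ 11 (mod 30)


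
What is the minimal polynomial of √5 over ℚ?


√5 satisfies x² - 5 = 0, irreducible over ℚ since 5 is squarefree

Minimal polynomial: x² - 5


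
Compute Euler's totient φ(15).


φ(n) = count of k ∈ {1,...,n} with gcd(k,n)=1
Coprimes to 15: {1, 2, 4, 7, 8, 11, 13, 14}
Count: 8

φ(15) = 8


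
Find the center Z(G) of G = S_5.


Z(G) = {g ∈ G | gx = xg for all x ∈ G}
S_n is non-abelian for n ≥ 3; Z(S_5) is trivial

Z(S_5) = {e}


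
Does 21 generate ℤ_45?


g generates ℤ_n iff gcd(g, n) = 1
gcd(21, 45) = 3
Since gcd = 3 ≠ 1, ⟨21⟩ has order 15 < 45, so 21 is not a generator.

No, 21 does not generate ℤ_45


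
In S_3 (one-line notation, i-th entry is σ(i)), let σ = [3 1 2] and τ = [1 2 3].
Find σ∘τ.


σ∘τ: apply τ first, then σ
1 →τ 1 →σ 3
2 →τ 2 →σ 1
3 →τ 3 →σ 2

σ∘τ = [3 1 2]


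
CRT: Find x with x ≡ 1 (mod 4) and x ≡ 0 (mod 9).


m₁ = 4, m₂ = 9, gcd = 1, so CRT applies. M = m₁·m₂ = 36
Let M₁ = M/m₁ = 9, M₂ = M/m₂ = 4
Find y₁ ≡ M₁⁻¹ (mod m₁): 9⁻¹ ≡ 1 (mod 4)
Find y₂ ≡ M₂⁻¹ (mod m₂): 4⁻¹ ≡ 7 (mod 9)
x = a₁·M₁·y₁ + a₂·M₂·y₂ = 1·9·1 + 0·4·7 = 9
Reduce mod 36: x ≡ 9
Check: 9 mod 4 = 1 ✓, 9 mod 9 = 0 ✓

x ≡ 9 (mod 36)


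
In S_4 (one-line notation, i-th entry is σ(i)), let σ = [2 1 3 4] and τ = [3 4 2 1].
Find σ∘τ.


σ∘τ: apply τ first, then σ
1 →τ 3 →σ 3
2 →τ 4 →σ 4
3 →τ 2 →σ 1
4 →τ 1 →σ 2

σ∘τ = [3 4 1 2]


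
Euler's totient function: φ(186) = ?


Factor n: 186 = 2 × 3 × 31
φ(n) = n · ∏(1 - 1/p) over distinct primes p | n
φ(186) = 186 · (1 - 1/2) · (1 - 1/3) · (1 - 1/31) = 60

φ(186) = 60


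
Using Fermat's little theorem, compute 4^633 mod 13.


Fermat's little theorem: if p is prime and gcd(a,p)=1, then a^(p-1) ≡ 1 (mod p)
p = 13 is prime, gcd(4,13) = 1
Reduce exponent: 633 mod 12 = 9
So 4^633 ≡ 4^9 (mod 13)
4^9 mod 13 = 12

4^633 ≡ 12 (mod 13)


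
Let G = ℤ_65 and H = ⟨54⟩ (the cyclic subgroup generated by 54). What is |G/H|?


|⟨54⟩| = n / gcd(54, 65) = 65 / 1 = 65
H is normal (ℤ_65 is abelian).
|G/H| = |G| / |H| = 65 / 65 = 1

|G/H| = 1


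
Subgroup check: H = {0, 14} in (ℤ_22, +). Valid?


Subgroup test for H = {0, 14} in (ℤ_22, +):
(1) 0 ∈ H? Yes
(2) Closure: for all a,b ∈ H, (a+b) mod 22 ∈ H? No  [counterexample: 14 + 14 = 6 ∉ H]
(3) Inverses: for all a ∈ H, -a mod 22 ∈ H? No

No, H is not a subgroup of ℤ_22


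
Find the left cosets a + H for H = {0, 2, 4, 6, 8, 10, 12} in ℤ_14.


H = {0, 2, 4, 6, 8, 10, 12}, |H| = 7
Number of cosets = |G|/|H| = 14/7 = 2
0 + H = {0, 2, 4, 6, 8, 10, 12}
1 + H = {1, 3, 5, 7, 9, 11, 13}

Cosets: 0+H={0,2,4,6,8,10,12}; 1+H={1,3,5,7,9,11,13}


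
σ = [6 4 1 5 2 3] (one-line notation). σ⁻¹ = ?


To find σ⁻¹, swap domain and range:
σ(1) = 6 → σ⁻¹(6) = 1
σ(2) = 4 → σ⁻¹(4) = 2
σ(3) = 1 → σ⁻¹(1) = 3
σ(4) = 5 → σ⁻¹(5) = 4
σ(5) = 2 → σ⁻¹(2) = 5
σ(6) = 3 → σ⁻¹(3) = 6

σ⁻¹ = [3 5 6 2 4 1]


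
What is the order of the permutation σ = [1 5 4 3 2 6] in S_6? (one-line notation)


Cycle decomposition: (2 5) (3 4)
Cycle lengths: 2, 2
Order = lcm(2, 2) = 2

ord(σ) = 2


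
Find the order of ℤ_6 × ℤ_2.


|A × B| = |A| · |B|
|ℤ_6 × ℤ_2| = 6 × 2 = 12

|ℤ_6 × ℤ_2| = 12


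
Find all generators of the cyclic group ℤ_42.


g generates ℤ_n iff gcd(g,n) = 1
Prime factors of 42: 2, 3, 7
Generators are g ∈ {1,...,41} not divisible by any of these primes.
Generators: {1, 5, 11, 13, 17, 19, 23, 25, 29, 31, 37, 41}
Number of generators = φ(42) = 12

Generators of ℤ_42 = {1, 5, 11, 13, 17, 19, 23, 25, 29, 31, 37, 41}


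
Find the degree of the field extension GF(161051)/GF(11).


GF(161051) = GF(11^5), so the extension degree is 5

[GF(161051)/GF(11)] = 5


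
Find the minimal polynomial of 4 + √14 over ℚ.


Let α = 4 + √14. Then α - 4 = √14, so (α - 4)² = 14, giving α² - 8α + 2 = 0. Degree 2 and α ∉ ℚ, so this is the minimal polynomial.

Minimal polynomial: x² - 8x + 2


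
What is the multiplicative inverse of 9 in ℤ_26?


Use the extended Euclidean algorithm to write 1 = 9·s + 26·t; then s mod 26 is the inverse.
Euclidean algorithm:
  9 = 0·26 + 9
  26 = 2·9 + 8
  9 = 1·8 + 1
  8 = 8·1 + 0
gcd(9,26) = 1
Back-substitution gives: 9·(3) + 26·(-1) = 1
So 9⁻¹ ≡ 3 ≡ 3 (mod 26)
Check: 9 × 3 = 27 ≡ 1 (mod 26) ✓

9⁻¹ ≡ 3 (mod 26)


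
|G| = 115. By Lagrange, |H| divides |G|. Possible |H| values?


Lagrange's theorem: |H| divides |G|
|G| = 115
Divisors of 115: 1, 5, 23, 115

Possible subgroup orders: {1, 5, 23, 115}


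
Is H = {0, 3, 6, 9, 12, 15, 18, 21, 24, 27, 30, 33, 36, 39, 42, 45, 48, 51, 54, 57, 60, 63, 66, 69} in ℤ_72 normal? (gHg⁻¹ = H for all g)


H = {0, 3, 6, 9, 12, 15, 18, 21, 24, 27, 30, 33, 36, 39, 42, 45, 48, 51, 54, 57, 60, 63, 66, 69} in ℤ_72
ℤ_72 is abelian; every subgroup of an abelian group is normal

Yes, normal subgroup


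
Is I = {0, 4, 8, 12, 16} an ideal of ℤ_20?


Check ideal conditions for I = {0, 4, 8, 12, 16} in ℤ_20:
(1) I is an additive subgroup? Yes
(2) For r ∈ ℤ_20 and a ∈ I: r·a ∈ I? Yes

Yes, I is an ideal of ℤ_20


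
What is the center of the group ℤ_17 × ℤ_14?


Z(G) = {g ∈ G | gx = xg for all x ∈ G}
Direct product of abelian groups is abelian, so Z(G) = G

Z(ℤ_17 × ℤ_14) = ℤ_17 × ℤ_14


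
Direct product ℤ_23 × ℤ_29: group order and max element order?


|ℤ_23 × ℤ_29| = 23 × 29 = 667
Max element order = lcm(23,29) = 667
Cyclic? Yes (gcd=1)

|ℤ_23×ℤ_29| = 667, max element order = 667


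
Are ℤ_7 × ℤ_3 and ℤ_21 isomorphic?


Comparing ℤ_7 × ℤ_3 and ℤ_21:
gcd(7,3) = 1, so ℤ_7 × ℤ_3 ≅ ℤ_21 (CRT)

Yes, ℤ_7 × ℤ_3 ≅ ℤ_21


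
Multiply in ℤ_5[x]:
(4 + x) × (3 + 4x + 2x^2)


Expand and collect like terms; reduce coefficients mod 5:
x^0: 4·3 = 12 ≡ 2 (mod 5)
x^1: 4·4 + 1·3 = 19 ≡ 4 (mod 5)
x^2: 4·2 + 1·4 = 12 ≡ 2 (mod 5)
x^3: 1·2 = 2 ≡ 2 (mod 5)
Result: 2 + 4x + 2x^2 + 2x^3

f · g = 2 + 4x + 2x^2 + 2x^3


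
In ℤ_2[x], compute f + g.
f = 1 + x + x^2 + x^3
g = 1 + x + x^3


Add coefficients mod 2:
x^0: 1 + 1 = 0 (mod 2)
x^1: 1 + 1 = 0 (mod 2)
x^2: 1 + 0 = 1 (mod 2)
x^3: 1 + 1 = 0 (mod 2)
Result: x^2

f + g = x^2


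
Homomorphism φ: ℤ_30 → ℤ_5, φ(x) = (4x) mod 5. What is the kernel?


Kernel = preimage of identity
ker(φ) = {x ∈ ℤ_30 : 4x ≡ 0 (mod 5)}. Since 5 | 30, φ is well-defined. The kernel is the cyclic subgroup ⟨5⟩ of ℤ_30 (order 6), i.e. {0, 5, 10, 15, 20, 25}

ker(φ) = {0, 5, 10, 15, 20, 25}


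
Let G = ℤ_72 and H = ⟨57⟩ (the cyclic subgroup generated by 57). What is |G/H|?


|⟨57⟩| = n / gcd(57, 72) = 72 / 3 = 24
H is normal (ℤ_72 is abelian).
|G/H| = |G| / |H| = 72 / 24 = 3

|G/H| = 3


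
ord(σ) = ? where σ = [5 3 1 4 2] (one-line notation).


Cycle decomposition: (1 5 2 3)
Cycle lengths: 4
Order = lcm(4) = 4

ord(σ) = 4


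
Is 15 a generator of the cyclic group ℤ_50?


g generates ℤ_n iff gcd(g, n) = 1
gcd(15, 50) = 5
Since gcd = 5 ≠ 1, ⟨15⟩ has order 10 < 50, so 15 is not a generator.

No, 15 does not generate ℤ_50


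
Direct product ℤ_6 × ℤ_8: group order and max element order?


|ℤ_6 × ℤ_8| = 6 × 8 = 48
Max element order = lcm(6,8) = 24
Cyclic? No (gcd=2)

|ℤ_6×ℤ_8| = 48, max element order = 24


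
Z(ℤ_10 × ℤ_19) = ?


Z(G) = {g ∈ G | gx = xg for all x ∈ G}
Direct product of abelian groups is abelian, so Z(G) = G

Z(ℤ_10 × ℤ_19) = ℤ_10 × ℤ_19


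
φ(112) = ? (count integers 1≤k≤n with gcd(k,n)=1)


Factor n: 112 = 2^4 × 7
φ(n) = n · ∏(1 - 1/p) over distinct primes p | n
φ(112) = 112 · (1 - 1/2) · (1 - 1/7) = 48

φ(112) = 48


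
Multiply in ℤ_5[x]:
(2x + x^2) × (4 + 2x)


Expand and collect like terms; reduce coefficients mod 5:
x^0: 0·4 = 0 ≡ 0 (mod 5)
x^1: 0·2 + 2·4 = 8 ≡ 3 (mod 5)
x^2: 2·2 + 1·4 = 8 ≡ 3 (mod 5)
x^3: 1·2 = 2 ≡ 2 (mod 5)
Result: 3x + 3x^2 + 2x^3

f · g = 3x + 3x^2 + 2x^3


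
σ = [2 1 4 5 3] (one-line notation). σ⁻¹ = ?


To find σ⁻¹, swap domain and range:
σ(1) = 2 → σ⁻¹(2) = 1
σ(2) = 1 → σ⁻¹(1) = 2
σ(3) = 4 → σ⁻¹(4) = 3
σ(4) = 5 → σ⁻¹(5) = 4
σ(5) = 3 → σ⁻¹(3) = 5

σ⁻¹ = [2 1 5 3 4]


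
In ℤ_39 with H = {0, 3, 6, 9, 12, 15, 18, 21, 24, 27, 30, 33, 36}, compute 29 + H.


29 + H = {29 + h (mod 39) : h ∈ H}
29+0=29, 29+3=32, 29+6=35, 29+9=38, 29+12=2, 29+15=5, 29+18=8, 29+21=11, 29+24=14, 29+27=17, 29+30=20, 29+33=23, 29+36=26
29 + H = {2, 5, 8, 11, 14, 17, 20, 23, 26, 29, 32, 35, 38} = 2 + H

29 + H = {2, 5, 8, 11, 14, 17, 20, 23, 26, 29, 32, 35, 38}


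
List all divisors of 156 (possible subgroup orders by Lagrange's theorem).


Lagrange's theorem: |H| divides |G|
|G| = 156
Divisors of 156: 1, 2, 3, 4, 6, 12, 13, 26, 39, 52, 78, 156

Possible subgroup orders: {1, 2, 3, 4, 6, 12, 13, 26, 39, 52, 78, 156}


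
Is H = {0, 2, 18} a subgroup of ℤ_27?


Subgroup test for H = {0, 2, 18} in (ℤ_27, +):
(1) 0 ∈ H? Yes
(2) Closure: for all a,b ∈ H, (a+b) mod 27 ∈ H? No  [counterexample: 2 + 2 = 4 ∉ H]
(3) Inverses: for all a ∈ H, -a mod 27 ∈ H? No

No, H is not a subgroup of ℤ_27


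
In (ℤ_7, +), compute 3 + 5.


Operation: addition mod 7
3 + 5 = (a + b) mod 7 with a = 3, b = 5

3 + 5 = 1


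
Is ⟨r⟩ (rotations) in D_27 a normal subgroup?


H = ⟨r⟩ (rotations) in D_27
The rotation subgroup ⟨r⟩ has index 2 in D_27, so it is normal

Yes, normal subgroup


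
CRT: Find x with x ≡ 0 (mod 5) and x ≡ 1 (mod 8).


m₁ = 5, m₂ = 8, gcd = 1, so CRT applies. M = m₁·m₂ = 40
Let M₁ = M/m₁ = 8, M₂ = M/m₂ = 5
Find y₁ ≡ M₁⁻¹ (mod m₁): 8⁻¹ ≡ 2 (mod 5)
Find y₂ ≡ M₂⁻¹ (mod m₂): 5⁻¹ ≡ 5 (mod 8)
x = a₁·M₁·y₁ + a₂·M₂·y₂ = 0·8·2 + 1·5·5 = 25
Reduce mod 40: x ≡ 25
Check: 25 mod 5 = 0 ✓, 25 mod 8 = 1 ✓

x ≡ 25 (mod 40)


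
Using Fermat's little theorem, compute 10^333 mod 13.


Fermat's little theorem: if p is prime and gcd(a,p)=1, then a^(p-1) ≡ 1 (mod p)
p = 13 is prime, gcd(10,13) = 1
Reduce exponent: 333 mod 12 = 9
So 10^333 ≡ 10^9 (mod 13)
10^9 mod 13 = 12

10^333 ≡ 12 (mod 13)


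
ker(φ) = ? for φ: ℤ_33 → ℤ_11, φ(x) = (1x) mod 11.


Kernel = preimage of identity
ker(φ) = {x ∈ ℤ_33 : 1x ≡ 0 (mod 11)}. Since 11 | 33, φ is well-defined. The kernel is the cyclic subgroup ⟨11⟩ of ℤ_33 (order 3), i.e. {0, 11, 22}

ker(φ) = {0, 11, 22}


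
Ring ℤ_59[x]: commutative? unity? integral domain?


ℤ_59 is a field (n prime), so ℤ_59[x] is a commutative integral domain with unity
Commutative: Yes
Integral domain: Yes
Has unity: Yes

ℤ_59[x]: Commutative=Yes, Unity=Yes


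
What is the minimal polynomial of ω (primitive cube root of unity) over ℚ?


ω satisfies x² + x + 1 = 0 (the cyclotomic polynomial Φ₃)

Minimal polynomial: x² + x + 1


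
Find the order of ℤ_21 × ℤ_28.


|A × B| = |A| · |B|
|ℤ_21 × ℤ_28| = 21 × 28 = 588

|ℤ_21 × ℤ_28| = 588


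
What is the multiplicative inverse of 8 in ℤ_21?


Use the extended Euclidean algorithm to write 1 = 8·s + 21·t; then s mod 21 is the inverse.
Euclidean algorithm:
  8 = 0·21 + 8
  21 = 2·8 + 5
  8 = 1·5 + 3
  5 = 1·3 + 2
  3 = 1·2 + 1
  2 = 2·1 + 0
gcd(8,21) = 1
Back-substitution gives: 8·(8) + 21·(-3) = 1
So 8⁻¹ ≡ 8 ≡ 8 (mod 21)
Check: 8 × 8 = 64 ≡ 1 (mod 21) ✓

8⁻¹ ≡ 8 (mod 21)
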